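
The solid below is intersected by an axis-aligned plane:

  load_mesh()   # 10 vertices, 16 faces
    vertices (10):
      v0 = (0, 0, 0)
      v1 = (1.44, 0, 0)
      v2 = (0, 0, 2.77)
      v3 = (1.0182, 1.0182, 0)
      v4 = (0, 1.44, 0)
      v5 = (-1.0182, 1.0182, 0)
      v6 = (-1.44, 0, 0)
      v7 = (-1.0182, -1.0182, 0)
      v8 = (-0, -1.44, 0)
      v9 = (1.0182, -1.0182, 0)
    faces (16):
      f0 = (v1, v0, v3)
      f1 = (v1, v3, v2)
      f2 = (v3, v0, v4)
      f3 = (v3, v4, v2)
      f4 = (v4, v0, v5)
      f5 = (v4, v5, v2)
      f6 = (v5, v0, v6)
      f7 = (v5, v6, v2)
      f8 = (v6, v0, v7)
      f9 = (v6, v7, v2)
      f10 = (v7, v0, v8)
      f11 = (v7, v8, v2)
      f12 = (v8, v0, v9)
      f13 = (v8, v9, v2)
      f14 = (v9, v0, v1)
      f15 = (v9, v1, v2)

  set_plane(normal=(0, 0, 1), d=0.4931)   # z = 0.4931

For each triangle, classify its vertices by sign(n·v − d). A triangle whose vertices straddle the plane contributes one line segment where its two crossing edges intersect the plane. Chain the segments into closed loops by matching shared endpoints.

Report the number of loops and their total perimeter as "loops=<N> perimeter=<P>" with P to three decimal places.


Straddling triangles (8 of 16):
  (v1,v3,v2) [--+] → (0.836946, 0.836946, 0.4931)–(1.18366, 0, 0.4931)  len=0.9059
  (v3,v4,v2) [--+] → (0, 1.18366, 0.4931)–(0.836946, 0.836946, 0.4931)  len=0.9059
  (v4,v5,v2) [--+] → (-0.836946, 0.836946, 0.4931)–(0, 1.18366, 0.4931)  len=0.9059
  (v5,v6,v2) [--+] → (-1.18366, 0, 0.4931)–(-0.836946, 0.836946, 0.4931)  len=0.9059
  (v6,v7,v2) [--+] → (-0.836946, -0.836946, 0.4931)–(-1.18366, 0, 0.4931)  len=0.9059
  (v7,v8,v2) [--+] → (0, -1.18366, 0.4931)–(-0.836946, -0.836946, 0.4931)  len=0.9059
  (v8,v9,v2) [--+] → (0.836946, -0.836946, 0.4931)–(0, -1.18366, 0.4931)  len=0.9059
  (v9,v1,v2) [--+] → (1.18366, 0, 0.4931)–(0.836946, -0.836946, 0.4931)  len=0.9059

Chained into 1 loop(s):
  loop 1: 8 segments, perimeter = 7.2473
Total perimeter = 7.247

loops=1 perimeter=7.247


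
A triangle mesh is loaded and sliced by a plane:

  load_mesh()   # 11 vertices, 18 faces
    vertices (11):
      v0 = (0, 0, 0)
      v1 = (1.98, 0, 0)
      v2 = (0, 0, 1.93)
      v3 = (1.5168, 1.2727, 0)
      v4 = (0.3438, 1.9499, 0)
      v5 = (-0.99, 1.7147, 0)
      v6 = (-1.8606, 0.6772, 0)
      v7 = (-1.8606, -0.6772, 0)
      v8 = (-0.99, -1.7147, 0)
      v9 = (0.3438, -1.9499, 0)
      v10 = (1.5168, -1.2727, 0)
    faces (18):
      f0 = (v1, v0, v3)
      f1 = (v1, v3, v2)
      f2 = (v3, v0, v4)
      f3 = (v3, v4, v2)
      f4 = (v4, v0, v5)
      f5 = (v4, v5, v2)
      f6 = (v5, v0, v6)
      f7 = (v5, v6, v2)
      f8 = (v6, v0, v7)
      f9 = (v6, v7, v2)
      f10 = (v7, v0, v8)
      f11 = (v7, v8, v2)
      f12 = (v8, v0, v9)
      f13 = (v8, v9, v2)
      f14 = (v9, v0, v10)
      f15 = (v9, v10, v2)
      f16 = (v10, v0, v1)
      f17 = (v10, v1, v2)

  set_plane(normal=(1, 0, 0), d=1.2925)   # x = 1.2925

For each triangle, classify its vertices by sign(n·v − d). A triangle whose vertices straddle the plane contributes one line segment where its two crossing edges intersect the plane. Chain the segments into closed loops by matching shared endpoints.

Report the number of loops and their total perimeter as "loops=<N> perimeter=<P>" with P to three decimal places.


loops=1 perimeter=5.960

Straddling triangles (8 of 18):
  (v1,v0,v3) [+-+] → (1.2925, 0, 0)–(1.2925, 1.0845, 0)  len=1.0845
  (v1,v3,v2) [++-] → (1.2925, 1.0845, 0.285403)–(1.2925, 0, 0.670139)  len=1.1507
  (v3,v0,v4) [+--] → (1.2925, 1.0845, 0)–(1.2925, 1.40219, 0)  len=0.3177
  (v3,v4,v2) [+--] → (1.2925, 1.40219, 0)–(1.2925, 1.0845, 0.285403)  len=0.4271
  (v9,v0,v10) [--+] → (1.2925, -1.0845, 0)–(1.2925, -1.40219, 0)  len=0.3177
  (v9,v10,v2) [-+-] → (1.2925, -1.40219, 0)–(1.2925, -1.0845, 0.285403)  len=0.4271
  (v10,v0,v1) [+-+] → (1.2925, -1.0845, 0)–(1.2925, 0, 0)  len=1.0845
  (v10,v1,v2) [++-] → (1.2925, 0, 0.670139)–(1.2925, -1.0845, 0.285403)  len=1.1507

Chained into 1 loop(s):
  loop 1: 8 segments, perimeter = 5.9600
Total perimeter = 5.960


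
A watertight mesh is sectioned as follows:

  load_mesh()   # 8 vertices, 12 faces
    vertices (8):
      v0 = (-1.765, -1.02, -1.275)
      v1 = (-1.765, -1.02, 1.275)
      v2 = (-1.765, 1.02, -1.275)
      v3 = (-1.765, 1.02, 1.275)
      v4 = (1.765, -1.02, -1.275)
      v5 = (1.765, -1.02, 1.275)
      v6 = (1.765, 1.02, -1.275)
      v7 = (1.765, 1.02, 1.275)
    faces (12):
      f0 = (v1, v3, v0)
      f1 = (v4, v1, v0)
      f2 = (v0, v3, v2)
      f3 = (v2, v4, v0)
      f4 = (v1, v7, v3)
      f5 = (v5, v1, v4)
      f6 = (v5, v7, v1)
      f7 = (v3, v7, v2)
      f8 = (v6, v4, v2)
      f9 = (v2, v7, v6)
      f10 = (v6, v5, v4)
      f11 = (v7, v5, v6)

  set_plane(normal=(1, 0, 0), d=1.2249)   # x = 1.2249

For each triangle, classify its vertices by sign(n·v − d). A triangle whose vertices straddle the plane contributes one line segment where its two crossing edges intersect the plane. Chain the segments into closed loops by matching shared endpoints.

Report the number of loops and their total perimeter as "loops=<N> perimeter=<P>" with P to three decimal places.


Straddling triangles (8 of 12):
  (v4,v1,v0) [+--] → (1.2249, -1.02, -0.884843)–(1.2249, -1.02, -1.275)  len=0.3902
  (v2,v4,v0) [-+-] → (1.2249, -0.707874, -1.275)–(1.2249, -1.02, -1.275)  len=0.3121
  (v1,v7,v3) [-+-] → (1.2249, 0.707874, 1.275)–(1.2249, 1.02, 1.275)  len=0.3121
  (v5,v1,v4) [+-+] → (1.2249, -1.02, 1.275)–(1.2249, -1.02, -0.884843)  len=2.1598
  (v5,v7,v1) [++-] → (1.2249, 0.707874, 1.275)–(1.2249, -1.02, 1.275)  len=1.7279
  (v3,v7,v2) [-+-] → (1.2249, 1.02, 1.275)–(1.2249, 1.02, 0.884843)  len=0.3902
  (v6,v4,v2) [++-] → (1.2249, -0.707874, -1.275)–(1.2249, 1.02, -1.275)  len=1.7279
  (v2,v7,v6) [-++] → (1.2249, 1.02, 0.884843)–(1.2249, 1.02, -1.275)  len=2.1598

Chained into 1 loop(s):
  loop 1: 8 segments, perimeter = 9.1800
Total perimeter = 9.180

loops=1 perimeter=9.180


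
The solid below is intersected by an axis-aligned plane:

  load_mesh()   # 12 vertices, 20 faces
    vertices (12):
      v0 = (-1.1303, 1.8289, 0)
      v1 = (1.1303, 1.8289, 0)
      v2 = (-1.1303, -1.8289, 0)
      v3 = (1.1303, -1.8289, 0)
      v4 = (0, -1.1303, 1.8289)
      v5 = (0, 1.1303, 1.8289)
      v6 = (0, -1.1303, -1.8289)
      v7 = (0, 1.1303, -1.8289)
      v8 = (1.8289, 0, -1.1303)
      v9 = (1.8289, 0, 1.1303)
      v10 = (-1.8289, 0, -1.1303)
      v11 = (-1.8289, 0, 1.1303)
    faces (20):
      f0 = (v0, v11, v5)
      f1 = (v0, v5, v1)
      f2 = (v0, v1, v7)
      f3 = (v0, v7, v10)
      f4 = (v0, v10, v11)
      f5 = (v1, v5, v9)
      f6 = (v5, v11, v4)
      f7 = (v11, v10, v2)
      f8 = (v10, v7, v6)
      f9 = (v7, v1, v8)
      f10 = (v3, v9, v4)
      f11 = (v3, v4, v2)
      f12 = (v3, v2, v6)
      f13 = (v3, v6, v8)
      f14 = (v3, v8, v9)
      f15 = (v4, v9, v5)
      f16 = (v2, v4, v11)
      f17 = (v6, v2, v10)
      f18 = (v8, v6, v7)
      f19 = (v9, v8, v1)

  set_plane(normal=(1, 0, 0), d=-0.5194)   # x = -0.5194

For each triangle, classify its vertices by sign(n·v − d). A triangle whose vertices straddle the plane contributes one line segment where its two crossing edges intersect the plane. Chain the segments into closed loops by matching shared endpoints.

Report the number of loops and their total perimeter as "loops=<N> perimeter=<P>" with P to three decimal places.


Straddling triangles (10 of 20):
  (v0,v11,v5) [--+] → (-0.5194, 0.809299, 1.6305)–(-0.5194, 1.45132, 0.988477)  len=0.9080
  (v0,v5,v1) [-++] → (-0.5194, 1.45132, 0.988477)–(-0.5194, 1.8289, 0)  len=1.0581
  (v0,v1,v7) [-++] → (-0.5194, 1.8289, 0)–(-0.5194, 1.45132, -0.988477)  len=1.0581
  (v0,v7,v10) [-+-] → (-0.5194, 1.45132, -0.988477)–(-0.5194, 0.809299, -1.6305)  len=0.9080
  (v5,v11,v4) [+-+] → (-0.5194, 0.809299, 1.6305)–(-0.5194, -0.809299, 1.6305)  len=1.6186
  (v10,v7,v6) [-++] → (-0.5194, 0.809299, -1.6305)–(-0.5194, -0.809299, -1.6305)  len=1.6186
  (v3,v4,v2) [++-] → (-0.5194, -1.45132, 0.988477)–(-0.5194, -1.8289, 0)  len=1.0581
  (v3,v2,v6) [+-+] → (-0.5194, -1.8289, 0)–(-0.5194, -1.45132, -0.988477)  len=1.0581
  (v2,v4,v11) [-+-] → (-0.5194, -1.45132, 0.988477)–(-0.5194, -0.809299, 1.6305)  len=0.9080
  (v6,v2,v10) [+--] → (-0.5194, -1.45132, -0.988477)–(-0.5194, -0.809299, -1.6305)  len=0.9080

Chained into 1 loop(s):
  loop 1: 10 segments, perimeter = 11.1016
Total perimeter = 11.102

loops=1 perimeter=11.102


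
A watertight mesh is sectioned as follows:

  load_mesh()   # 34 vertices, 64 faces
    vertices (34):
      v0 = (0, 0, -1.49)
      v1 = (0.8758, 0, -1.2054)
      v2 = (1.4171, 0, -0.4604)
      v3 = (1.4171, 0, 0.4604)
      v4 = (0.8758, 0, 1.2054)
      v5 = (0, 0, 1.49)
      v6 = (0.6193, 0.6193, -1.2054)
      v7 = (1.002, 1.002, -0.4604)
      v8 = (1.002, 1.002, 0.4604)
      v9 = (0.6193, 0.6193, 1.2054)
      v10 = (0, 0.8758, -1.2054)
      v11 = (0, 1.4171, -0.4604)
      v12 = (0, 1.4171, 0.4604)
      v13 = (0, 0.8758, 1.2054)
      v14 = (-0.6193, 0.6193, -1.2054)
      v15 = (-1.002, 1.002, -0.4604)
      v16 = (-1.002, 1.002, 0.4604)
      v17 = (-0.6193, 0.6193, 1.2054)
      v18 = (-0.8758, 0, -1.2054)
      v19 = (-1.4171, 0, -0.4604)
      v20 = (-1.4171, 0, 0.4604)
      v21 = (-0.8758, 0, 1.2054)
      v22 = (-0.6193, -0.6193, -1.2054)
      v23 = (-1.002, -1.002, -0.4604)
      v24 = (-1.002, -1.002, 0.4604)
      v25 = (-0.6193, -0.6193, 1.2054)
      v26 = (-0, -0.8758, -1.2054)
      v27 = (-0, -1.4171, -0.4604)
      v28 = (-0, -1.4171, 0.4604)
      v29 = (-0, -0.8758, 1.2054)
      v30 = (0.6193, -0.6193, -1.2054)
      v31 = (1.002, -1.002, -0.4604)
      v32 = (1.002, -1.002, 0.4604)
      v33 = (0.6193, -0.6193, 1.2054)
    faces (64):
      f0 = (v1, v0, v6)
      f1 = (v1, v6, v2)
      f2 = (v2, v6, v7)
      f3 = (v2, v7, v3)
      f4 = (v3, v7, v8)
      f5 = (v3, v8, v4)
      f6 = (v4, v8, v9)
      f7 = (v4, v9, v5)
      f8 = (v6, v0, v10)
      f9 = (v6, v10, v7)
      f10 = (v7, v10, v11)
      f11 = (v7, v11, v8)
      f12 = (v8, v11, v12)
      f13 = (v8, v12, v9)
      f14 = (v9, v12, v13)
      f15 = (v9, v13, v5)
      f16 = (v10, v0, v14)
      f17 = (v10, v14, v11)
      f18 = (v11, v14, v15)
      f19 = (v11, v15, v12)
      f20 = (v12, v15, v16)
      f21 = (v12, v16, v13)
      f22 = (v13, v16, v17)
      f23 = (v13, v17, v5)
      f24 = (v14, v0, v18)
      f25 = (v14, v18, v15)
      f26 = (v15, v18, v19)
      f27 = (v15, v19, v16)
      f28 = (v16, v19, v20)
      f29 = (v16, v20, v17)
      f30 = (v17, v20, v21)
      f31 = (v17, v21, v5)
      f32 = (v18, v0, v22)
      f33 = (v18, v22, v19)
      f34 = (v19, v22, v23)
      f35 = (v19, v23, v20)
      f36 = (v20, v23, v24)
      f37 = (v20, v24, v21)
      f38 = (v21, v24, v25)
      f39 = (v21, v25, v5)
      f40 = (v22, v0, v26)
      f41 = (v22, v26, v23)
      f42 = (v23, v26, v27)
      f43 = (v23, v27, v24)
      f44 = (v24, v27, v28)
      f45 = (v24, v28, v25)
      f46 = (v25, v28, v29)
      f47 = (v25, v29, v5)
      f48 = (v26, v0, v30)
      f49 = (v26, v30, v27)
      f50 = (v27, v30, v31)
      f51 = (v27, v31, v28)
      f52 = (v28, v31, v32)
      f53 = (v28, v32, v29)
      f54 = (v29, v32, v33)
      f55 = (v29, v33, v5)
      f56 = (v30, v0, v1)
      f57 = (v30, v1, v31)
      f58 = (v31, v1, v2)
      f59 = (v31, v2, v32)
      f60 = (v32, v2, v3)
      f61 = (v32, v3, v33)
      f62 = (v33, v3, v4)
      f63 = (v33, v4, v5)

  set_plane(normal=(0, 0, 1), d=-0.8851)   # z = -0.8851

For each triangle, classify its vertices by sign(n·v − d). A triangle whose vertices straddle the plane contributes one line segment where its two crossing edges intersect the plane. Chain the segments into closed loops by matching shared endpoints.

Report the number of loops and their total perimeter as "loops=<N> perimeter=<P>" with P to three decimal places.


Straddling triangles (16 of 64):
  (v1,v6,v2) [--+] → (0.9623, 0.353043, -0.8851)–(1.10852, 0, -0.8851)  len=0.3821
  (v2,v6,v7) [+-+] → (0.9623, 0.353043, -0.8851)–(0.783835, 0.783835, -0.8851)  len=0.4663
  (v6,v10,v7) [--+] → (0.430793, 0.930058, -0.8851)–(0.783835, 0.783835, -0.8851)  len=0.3821
  (v7,v10,v11) [+-+] → (0.430793, 0.930058, -0.8851)–(0, 1.10852, -0.8851)  len=0.4663
  (v10,v14,v11) [--+] → (-0.353043, 0.9623, -0.8851)–(0, 1.10852, -0.8851)  len=0.3821
  (v11,v14,v15) [+-+] → (-0.353043, 0.9623, -0.8851)–(-0.783835, 0.783835, -0.8851)  len=0.4663
  (v14,v18,v15) [--+] → (-0.930058, 0.430793, -0.8851)–(-0.783835, 0.783835, -0.8851)  len=0.3821
  (v15,v18,v19) [+-+] → (-0.930058, 0.430793, -0.8851)–(-1.10852, 0, -0.8851)  len=0.4663
  (v18,v22,v19) [--+] → (-0.9623, -0.353043, -0.8851)–(-1.10852, 0, -0.8851)  len=0.3821
  (v19,v22,v23) [+-+] → (-0.9623, -0.353043, -0.8851)–(-0.783835, -0.783835, -0.8851)  len=0.4663
  (v22,v26,v23) [--+] → (-0.430793, -0.930058, -0.8851)–(-0.783835, -0.783835, -0.8851)  len=0.3821
  (v23,v26,v27) [+-+] → (-0.430793, -0.930058, -0.8851)–(0, -1.10852, -0.8851)  len=0.4663
  (v26,v30,v27) [--+] → (0.353043, -0.9623, -0.8851)–(0, -1.10852, -0.8851)  len=0.3821
  (v27,v30,v31) [+-+] → (0.353043, -0.9623, -0.8851)–(0.783835, -0.783835, -0.8851)  len=0.4663
  (v30,v1,v31) [--+] → (0.930058, -0.430793, -0.8851)–(0.783835, -0.783835, -0.8851)  len=0.3821
  (v31,v1,v2) [+-+] → (0.930058, -0.430793, -0.8851)–(1.10852, 0, -0.8851)  len=0.4663

Chained into 1 loop(s):
  loop 1: 16 segments, perimeter = 6.7874
Total perimeter = 6.787

loops=1 perimeter=6.787


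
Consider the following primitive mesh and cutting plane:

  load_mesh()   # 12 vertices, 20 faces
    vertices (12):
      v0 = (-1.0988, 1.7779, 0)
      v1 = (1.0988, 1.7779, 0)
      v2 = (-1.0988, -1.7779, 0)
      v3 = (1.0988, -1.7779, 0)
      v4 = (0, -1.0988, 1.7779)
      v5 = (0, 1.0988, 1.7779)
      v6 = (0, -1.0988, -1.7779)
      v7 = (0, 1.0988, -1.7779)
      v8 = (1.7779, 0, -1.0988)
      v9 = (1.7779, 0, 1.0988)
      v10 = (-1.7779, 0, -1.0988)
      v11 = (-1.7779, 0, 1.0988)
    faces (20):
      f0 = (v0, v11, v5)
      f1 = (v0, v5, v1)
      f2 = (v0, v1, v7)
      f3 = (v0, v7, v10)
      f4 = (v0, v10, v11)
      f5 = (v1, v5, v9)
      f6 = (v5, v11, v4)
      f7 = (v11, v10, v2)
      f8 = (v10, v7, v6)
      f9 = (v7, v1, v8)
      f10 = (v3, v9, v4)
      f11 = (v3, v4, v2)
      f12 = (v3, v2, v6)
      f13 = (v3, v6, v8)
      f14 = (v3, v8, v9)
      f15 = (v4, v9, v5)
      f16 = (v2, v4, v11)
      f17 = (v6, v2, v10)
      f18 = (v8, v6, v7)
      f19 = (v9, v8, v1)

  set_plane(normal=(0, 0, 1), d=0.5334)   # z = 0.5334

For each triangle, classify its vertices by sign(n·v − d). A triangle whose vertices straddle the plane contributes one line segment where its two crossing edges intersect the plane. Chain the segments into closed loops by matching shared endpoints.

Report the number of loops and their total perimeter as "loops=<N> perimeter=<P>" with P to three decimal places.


loops=1 perimeter=10.723

Straddling triangles (10 of 20):
  (v0,v11,v5) [-++] → (-1.42846, 0.914839, 0.5334)–(-0.769141, 1.57416, 0.5334)  len=0.9324
  (v0,v5,v1) [-+-] → (-0.769141, 1.57416, 0.5334)–(0.769141, 1.57416, 0.5334)  len=1.5383
  (v0,v10,v11) [--+] → (-1.7779, 0, 0.5334)–(-1.42846, 0.914839, 0.5334)  len=0.9793
  (v1,v5,v9) [-++] → (0.769141, 1.57416, 0.5334)–(1.42846, 0.914839, 0.5334)  len=0.9324
  (v11,v10,v2) [+--] → (-1.7779, 0, 0.5334)–(-1.42846, -0.914839, 0.5334)  len=0.9793
  (v3,v9,v4) [-++] → (1.42846, -0.914839, 0.5334)–(0.769141, -1.57416, 0.5334)  len=0.9324
  (v3,v4,v2) [-+-] → (0.769141, -1.57416, 0.5334)–(-0.769141, -1.57416, 0.5334)  len=1.5383
  (v3,v8,v9) [--+] → (1.7779, 0, 0.5334)–(1.42846, -0.914839, 0.5334)  len=0.9793
  (v2,v4,v11) [-++] → (-0.769141, -1.57416, 0.5334)–(-1.42846, -0.914839, 0.5334)  len=0.9324
  (v9,v8,v1) [+--] → (1.7779, 0, 0.5334)–(1.42846, 0.914839, 0.5334)  len=0.9793

Chained into 1 loop(s):
  loop 1: 10 segments, perimeter = 10.7235
Total perimeter = 10.723


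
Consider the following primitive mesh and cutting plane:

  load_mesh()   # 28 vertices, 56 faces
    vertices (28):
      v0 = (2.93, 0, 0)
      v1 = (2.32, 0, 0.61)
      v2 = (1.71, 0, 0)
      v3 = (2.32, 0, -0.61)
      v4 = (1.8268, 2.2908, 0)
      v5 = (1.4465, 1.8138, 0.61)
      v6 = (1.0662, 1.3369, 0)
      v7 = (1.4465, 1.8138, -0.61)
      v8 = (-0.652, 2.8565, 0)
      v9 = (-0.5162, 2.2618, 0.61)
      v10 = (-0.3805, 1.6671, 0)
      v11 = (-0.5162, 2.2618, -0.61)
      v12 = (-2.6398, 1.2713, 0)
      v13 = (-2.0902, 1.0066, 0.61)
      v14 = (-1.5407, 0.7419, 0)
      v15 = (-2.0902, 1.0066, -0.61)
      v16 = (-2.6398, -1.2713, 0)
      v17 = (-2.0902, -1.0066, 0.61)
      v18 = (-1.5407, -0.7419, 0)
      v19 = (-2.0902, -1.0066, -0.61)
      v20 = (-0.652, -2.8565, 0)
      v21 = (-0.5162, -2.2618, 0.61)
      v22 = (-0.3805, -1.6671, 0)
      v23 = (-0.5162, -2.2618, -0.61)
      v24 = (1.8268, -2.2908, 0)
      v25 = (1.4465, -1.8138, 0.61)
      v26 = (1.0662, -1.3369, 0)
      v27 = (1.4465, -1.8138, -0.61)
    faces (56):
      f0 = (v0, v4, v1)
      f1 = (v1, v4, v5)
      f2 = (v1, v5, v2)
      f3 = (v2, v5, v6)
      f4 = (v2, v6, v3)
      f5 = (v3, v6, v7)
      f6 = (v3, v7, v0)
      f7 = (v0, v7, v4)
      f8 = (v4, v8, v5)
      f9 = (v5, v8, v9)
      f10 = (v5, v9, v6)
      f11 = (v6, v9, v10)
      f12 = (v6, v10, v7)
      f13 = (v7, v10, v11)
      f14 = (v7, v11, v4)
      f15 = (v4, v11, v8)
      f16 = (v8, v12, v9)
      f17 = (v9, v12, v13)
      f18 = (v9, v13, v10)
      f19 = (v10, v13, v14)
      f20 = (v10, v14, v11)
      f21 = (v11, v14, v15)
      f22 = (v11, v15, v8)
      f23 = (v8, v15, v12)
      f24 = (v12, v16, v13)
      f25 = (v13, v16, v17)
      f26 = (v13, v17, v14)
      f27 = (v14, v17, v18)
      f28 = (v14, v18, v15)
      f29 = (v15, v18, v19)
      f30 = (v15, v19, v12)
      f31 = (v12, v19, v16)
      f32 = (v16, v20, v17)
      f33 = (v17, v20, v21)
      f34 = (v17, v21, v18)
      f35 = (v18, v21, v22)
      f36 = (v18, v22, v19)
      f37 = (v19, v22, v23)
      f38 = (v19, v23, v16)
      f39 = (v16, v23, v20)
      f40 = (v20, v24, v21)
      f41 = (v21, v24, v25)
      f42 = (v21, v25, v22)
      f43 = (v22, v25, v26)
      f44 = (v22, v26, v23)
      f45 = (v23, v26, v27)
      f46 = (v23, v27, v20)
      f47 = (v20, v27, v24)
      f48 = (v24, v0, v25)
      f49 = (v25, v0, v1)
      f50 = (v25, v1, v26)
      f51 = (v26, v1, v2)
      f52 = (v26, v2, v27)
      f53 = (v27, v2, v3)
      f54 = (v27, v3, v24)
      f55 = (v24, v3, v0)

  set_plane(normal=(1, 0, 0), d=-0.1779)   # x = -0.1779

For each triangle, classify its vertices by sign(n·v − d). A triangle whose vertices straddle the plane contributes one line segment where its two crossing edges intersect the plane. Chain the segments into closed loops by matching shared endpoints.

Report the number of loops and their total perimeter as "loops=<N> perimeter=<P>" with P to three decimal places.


loops=2 perimeter=6.645

Straddling triangles (16 of 56):
  (v4,v8,v5) [+-+] → (-0.1779, 2.7483, 0)–(-0.1779, 2.62093, 0.137813)  len=0.1877
  (v5,v8,v9) [+--] → (-0.1779, 2.62093, 0.137813)–(-0.1779, 2.18458, 0.61)  len=0.6429
  (v5,v9,v6) [+-+] → (-0.1779, 2.18458, 0.61)–(-0.1779, 2.06407, 0.479589)  len=0.1776
  (v6,v9,v10) [+--] → (-0.1779, 2.06407, 0.479589)–(-0.1779, 1.62086, 0)  len=0.6530
  (v6,v10,v7) [+-+] → (-0.1779, 1.62086, 0)–(-0.1779, 1.68337, -0.0676442)  len=0.0921
  (v7,v10,v11) [+--] → (-0.1779, 1.68337, -0.0676442)–(-0.1779, 2.18458, -0.61)  len=0.7385
  (v7,v11,v4) [+-+] → (-0.1779, 2.18458, -0.61)–(-0.1779, 2.26599, -0.521924)  len=0.1199
  (v4,v11,v8) [+--] → (-0.1779, 2.26599, -0.521924)–(-0.1779, 2.7483, 0)  len=0.7107
  (v20,v24,v21) [-+-] → (-0.1779, -2.7483, 0)–(-0.1779, -2.26599, 0.521924)  len=0.7107
  (v21,v24,v25) [-++] → (-0.1779, -2.26599, 0.521924)–(-0.1779, -2.18458, 0.61)  len=0.1199
  (v21,v25,v22) [-+-] → (-0.1779, -2.18458, 0.61)–(-0.1779, -1.68337, 0.0676442)  len=0.7385
  (v22,v25,v26) [-++] → (-0.1779, -1.68337, 0.0676442)–(-0.1779, -1.62086, 0)  len=0.0921
  (v22,v26,v23) [-+-] → (-0.1779, -1.62086, 0)–(-0.1779, -2.06407, -0.479589)  len=0.6530
  (v23,v26,v27) [-++] → (-0.1779, -2.06407, -0.479589)–(-0.1779, -2.18458, -0.61)  len=0.1776
  (v23,v27,v20) [-+-] → (-0.1779, -2.18458, -0.61)–(-0.1779, -2.62093, -0.137813)  len=0.6429
  (v20,v27,v24) [-++] → (-0.1779, -2.62093, -0.137813)–(-0.1779, -2.7483, 0)  len=0.1877

Chained into 2 loop(s):
  loop 1: 8 segments, perimeter = 3.3224
  loop 2: 8 segments, perimeter = 3.3224
Total perimeter = 6.645


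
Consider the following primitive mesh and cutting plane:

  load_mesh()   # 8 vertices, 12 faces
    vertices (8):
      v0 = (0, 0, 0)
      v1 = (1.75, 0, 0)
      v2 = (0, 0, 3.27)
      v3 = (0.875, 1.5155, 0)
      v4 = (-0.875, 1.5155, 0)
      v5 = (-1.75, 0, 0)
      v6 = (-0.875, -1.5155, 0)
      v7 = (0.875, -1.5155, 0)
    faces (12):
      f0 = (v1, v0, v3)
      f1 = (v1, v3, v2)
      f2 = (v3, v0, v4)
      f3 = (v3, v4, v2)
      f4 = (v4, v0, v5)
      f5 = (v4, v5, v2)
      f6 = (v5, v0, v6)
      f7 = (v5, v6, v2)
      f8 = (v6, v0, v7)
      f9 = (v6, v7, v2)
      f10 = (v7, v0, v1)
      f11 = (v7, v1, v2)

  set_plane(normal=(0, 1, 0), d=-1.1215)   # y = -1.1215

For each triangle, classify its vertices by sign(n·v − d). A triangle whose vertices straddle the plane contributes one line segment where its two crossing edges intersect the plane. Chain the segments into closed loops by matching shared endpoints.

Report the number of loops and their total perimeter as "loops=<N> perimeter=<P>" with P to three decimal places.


loops=1 perimeter=5.428

Straddling triangles (6 of 12):
  (v5,v0,v6) [++-] → (-0.647517, -1.1215, 0)–(-1.10248, -1.1215, 0)  len=0.4550
  (v5,v6,v2) [+-+] → (-1.10248, -1.1215, 0)–(-0.647517, -1.1215, 0.850135)  len=0.9642
  (v6,v0,v7) [-+-] → (-0.647517, -1.1215, 0)–(0.647517, -1.1215, 0)  len=1.2950
  (v6,v7,v2) [--+] → (0.647517, -1.1215, 0.850135)–(-0.647517, -1.1215, 0.850135)  len=1.2950
  (v7,v0,v1) [-++] → (0.647517, -1.1215, 0)–(1.10248, -1.1215, 0)  len=0.4550
  (v7,v1,v2) [-++] → (1.10248, -1.1215, 0)–(0.647517, -1.1215, 0.850135)  len=0.9642

Chained into 1 loop(s):
  loop 1: 6 segments, perimeter = 5.4284
Total perimeter = 5.428


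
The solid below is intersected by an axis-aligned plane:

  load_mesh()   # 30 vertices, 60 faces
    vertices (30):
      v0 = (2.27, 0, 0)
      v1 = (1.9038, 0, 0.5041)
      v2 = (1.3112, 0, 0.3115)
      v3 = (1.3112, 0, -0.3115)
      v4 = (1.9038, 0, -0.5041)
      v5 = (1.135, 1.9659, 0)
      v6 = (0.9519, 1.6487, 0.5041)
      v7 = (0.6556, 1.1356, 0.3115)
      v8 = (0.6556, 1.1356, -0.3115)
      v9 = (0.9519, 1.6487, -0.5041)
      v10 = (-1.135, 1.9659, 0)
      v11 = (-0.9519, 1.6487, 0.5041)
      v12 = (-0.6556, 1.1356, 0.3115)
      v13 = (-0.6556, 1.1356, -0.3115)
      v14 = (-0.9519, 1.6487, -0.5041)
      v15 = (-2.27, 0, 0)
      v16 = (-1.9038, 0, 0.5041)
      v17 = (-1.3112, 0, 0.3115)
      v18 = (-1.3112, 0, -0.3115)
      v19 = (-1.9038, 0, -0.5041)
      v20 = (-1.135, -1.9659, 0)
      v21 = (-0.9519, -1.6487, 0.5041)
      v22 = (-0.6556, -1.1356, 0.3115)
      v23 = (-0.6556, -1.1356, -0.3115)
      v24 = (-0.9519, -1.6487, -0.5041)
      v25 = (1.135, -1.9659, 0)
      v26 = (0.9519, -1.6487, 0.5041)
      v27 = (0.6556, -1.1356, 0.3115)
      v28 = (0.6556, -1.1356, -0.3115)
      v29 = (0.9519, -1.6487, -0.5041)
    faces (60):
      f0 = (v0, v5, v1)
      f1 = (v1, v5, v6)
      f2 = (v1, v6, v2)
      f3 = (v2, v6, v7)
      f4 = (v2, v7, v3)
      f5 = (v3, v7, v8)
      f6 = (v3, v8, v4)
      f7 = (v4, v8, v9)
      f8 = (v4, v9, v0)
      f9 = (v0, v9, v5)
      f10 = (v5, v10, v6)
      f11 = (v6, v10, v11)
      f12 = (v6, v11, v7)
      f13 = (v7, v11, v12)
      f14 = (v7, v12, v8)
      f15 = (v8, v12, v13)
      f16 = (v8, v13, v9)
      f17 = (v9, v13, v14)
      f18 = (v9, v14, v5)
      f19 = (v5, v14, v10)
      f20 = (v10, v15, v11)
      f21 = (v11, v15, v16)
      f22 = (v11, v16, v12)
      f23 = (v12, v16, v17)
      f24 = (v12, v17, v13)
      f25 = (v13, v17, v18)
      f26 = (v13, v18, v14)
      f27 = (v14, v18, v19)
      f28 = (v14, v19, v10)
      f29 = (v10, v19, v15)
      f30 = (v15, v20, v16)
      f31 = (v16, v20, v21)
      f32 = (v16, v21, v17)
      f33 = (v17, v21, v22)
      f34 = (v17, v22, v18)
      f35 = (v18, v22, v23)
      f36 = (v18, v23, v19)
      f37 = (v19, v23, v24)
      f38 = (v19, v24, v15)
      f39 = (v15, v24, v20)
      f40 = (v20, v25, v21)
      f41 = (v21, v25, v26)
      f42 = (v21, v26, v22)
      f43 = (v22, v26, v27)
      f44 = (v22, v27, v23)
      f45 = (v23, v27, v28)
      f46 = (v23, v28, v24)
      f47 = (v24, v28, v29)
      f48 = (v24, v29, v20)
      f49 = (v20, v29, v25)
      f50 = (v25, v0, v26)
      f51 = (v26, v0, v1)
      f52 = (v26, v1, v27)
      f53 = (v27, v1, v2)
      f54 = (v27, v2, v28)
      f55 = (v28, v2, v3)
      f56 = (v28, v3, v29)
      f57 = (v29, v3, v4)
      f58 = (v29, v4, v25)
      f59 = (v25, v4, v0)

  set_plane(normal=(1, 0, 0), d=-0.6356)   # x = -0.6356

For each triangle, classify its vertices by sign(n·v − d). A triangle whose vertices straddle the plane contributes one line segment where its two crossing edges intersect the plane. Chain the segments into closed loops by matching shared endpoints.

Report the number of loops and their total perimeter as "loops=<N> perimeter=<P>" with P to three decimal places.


Straddling triangles (20 of 60):
  (v5,v10,v6) [+-+] → (-0.6356, 1.9659, 0)–(-0.6356, 1.88999, 0.120632)  len=0.1425
  (v6,v10,v11) [+--] → (-0.6356, 1.88999, 0.120632)–(-0.6356, 1.6487, 0.5041)  len=0.4531
  (v6,v11,v7) [+-+] → (-0.6356, 1.6487, 0.5041)–(-0.6356, 1.54774, 0.466203)  len=0.1078
  (v7,v11,v12) [+--] → (-0.6356, 1.54774, 0.466203)–(-0.6356, 1.1356, 0.3115)  len=0.4402
  (v7,v12,v8) [+-+] → (-0.6356, 1.1356, 0.3115)–(-0.6356, 1.1356, 0.301997)  len=0.0095
  (v8,v12,v13) [+--] → (-0.6356, 1.1356, 0.301997)–(-0.6356, 1.1356, -0.3115)  len=0.6135
  (v8,v13,v9) [+-+] → (-0.6356, 1.1356, -0.3115)–(-0.6356, 1.14198, -0.313896)  len=0.0068
  (v9,v13,v14) [+--] → (-0.6356, 1.14198, -0.313896)–(-0.6356, 1.6487, -0.5041)  len=0.5412
  (v9,v14,v5) [+-+] → (-0.6356, 1.6487, -0.5041)–(-0.6356, 1.69678, -0.427696)  len=0.0903
  (v5,v14,v10) [+--] → (-0.6356, 1.69678, -0.427696)–(-0.6356, 1.9659, 0)  len=0.5053
  (v20,v25,v21) [-+-] → (-0.6356, -1.9659, 0)–(-0.6356, -1.69678, 0.427696)  len=0.5053
  (v21,v25,v26) [-++] → (-0.6356, -1.69678, 0.427696)–(-0.6356, -1.6487, 0.5041)  len=0.0903
  (v21,v26,v22) [-+-] → (-0.6356, -1.6487, 0.5041)–(-0.6356, -1.14198, 0.313896)  len=0.5412
  (v22,v26,v27) [-++] → (-0.6356, -1.14198, 0.313896)–(-0.6356, -1.1356, 0.3115)  len=0.0068
  (v22,v27,v23) [-+-] → (-0.6356, -1.1356, 0.3115)–(-0.6356, -1.1356, -0.301997)  len=0.6135
  (v23,v27,v28) [-++] → (-0.6356, -1.1356, -0.301997)–(-0.6356, -1.1356, -0.3115)  len=0.0095
  (v23,v28,v24) [-+-] → (-0.6356, -1.1356, -0.3115)–(-0.6356, -1.54774, -0.466203)  len=0.4402
  (v24,v28,v29) [-++] → (-0.6356, -1.54774, -0.466203)–(-0.6356, -1.6487, -0.5041)  len=0.1078
  (v24,v29,v20) [-+-] → (-0.6356, -1.6487, -0.5041)–(-0.6356, -1.88999, -0.120632)  len=0.4531
  (v20,v29,v25) [-++] → (-0.6356, -1.88999, -0.120632)–(-0.6356, -1.9659, 0)  len=0.1425

Chained into 2 loop(s):
  loop 1: 10 segments, perimeter = 2.9103
  loop 2: 10 segments, perimeter = 2.9103
Total perimeter = 5.821

loops=2 perimeter=5.821


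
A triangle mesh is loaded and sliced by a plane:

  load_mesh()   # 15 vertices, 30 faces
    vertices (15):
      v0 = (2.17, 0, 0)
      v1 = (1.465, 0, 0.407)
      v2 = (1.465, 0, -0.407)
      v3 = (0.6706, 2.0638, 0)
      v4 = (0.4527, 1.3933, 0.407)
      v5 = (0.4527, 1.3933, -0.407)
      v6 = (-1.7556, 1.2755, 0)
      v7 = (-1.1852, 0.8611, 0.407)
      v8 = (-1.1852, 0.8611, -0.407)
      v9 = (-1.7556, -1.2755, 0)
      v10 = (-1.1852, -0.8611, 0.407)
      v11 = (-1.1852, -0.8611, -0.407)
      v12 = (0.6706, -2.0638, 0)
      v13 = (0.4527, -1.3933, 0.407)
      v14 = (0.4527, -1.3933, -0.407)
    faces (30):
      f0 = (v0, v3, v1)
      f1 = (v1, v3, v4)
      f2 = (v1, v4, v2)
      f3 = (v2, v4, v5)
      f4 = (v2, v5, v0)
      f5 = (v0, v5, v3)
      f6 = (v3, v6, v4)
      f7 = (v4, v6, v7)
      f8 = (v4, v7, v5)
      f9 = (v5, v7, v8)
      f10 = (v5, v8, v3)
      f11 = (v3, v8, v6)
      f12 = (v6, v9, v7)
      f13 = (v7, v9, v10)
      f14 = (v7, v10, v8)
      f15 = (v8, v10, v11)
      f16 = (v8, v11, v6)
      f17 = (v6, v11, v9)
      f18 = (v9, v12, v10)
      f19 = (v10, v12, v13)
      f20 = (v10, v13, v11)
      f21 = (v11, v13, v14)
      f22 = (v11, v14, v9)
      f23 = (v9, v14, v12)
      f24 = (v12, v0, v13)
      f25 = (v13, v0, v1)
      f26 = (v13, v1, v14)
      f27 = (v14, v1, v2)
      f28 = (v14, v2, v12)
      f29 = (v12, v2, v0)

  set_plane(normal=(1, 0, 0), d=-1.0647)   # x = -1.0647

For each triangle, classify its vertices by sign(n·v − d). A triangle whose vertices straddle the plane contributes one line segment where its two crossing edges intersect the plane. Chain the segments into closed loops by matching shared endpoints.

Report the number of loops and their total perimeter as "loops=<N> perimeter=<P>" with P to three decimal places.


loops=2 perimeter=4.527

Straddling triangles (12 of 30):
  (v3,v6,v4) [+-+] → (-1.0647, 1.49998, 0)–(-1.0647, 1.31236, 0.127336)  len=0.2268
  (v4,v6,v7) [+--] → (-1.0647, 1.31236, 0.127336)–(-1.0647, 0.900254, 0.407)  len=0.4980
  (v4,v7,v5) [+-+] → (-1.0647, 0.900254, 0.407)–(-1.0647, 0.900254, 0.347114)  len=0.0599
  (v5,v7,v8) [+--] → (-1.0647, 0.900254, 0.347114)–(-1.0647, 0.900254, -0.407)  len=0.7541
  (v5,v8,v3) [+-+] → (-1.0647, 0.900254, -0.407)–(-1.0647, 0.939193, -0.380573)  len=0.0471
  (v3,v8,v6) [+--] → (-1.0647, 0.939193, -0.380573)–(-1.0647, 1.49998, 0)  len=0.6777
  (v9,v12,v10) [-+-] → (-1.0647, -1.49998, 0)–(-1.0647, -0.939193, 0.380573)  len=0.6777
  (v10,v12,v13) [-++] → (-1.0647, -0.939193, 0.380573)–(-1.0647, -0.900254, 0.407)  len=0.0471
  (v10,v13,v11) [-+-] → (-1.0647, -0.900254, 0.407)–(-1.0647, -0.900254, -0.347114)  len=0.7541
  (v11,v13,v14) [-++] → (-1.0647, -0.900254, -0.347114)–(-1.0647, -0.900254, -0.407)  len=0.0599
  (v11,v14,v9) [-+-] → (-1.0647, -0.900254, -0.407)–(-1.0647, -1.31236, -0.127336)  len=0.4980
  (v9,v14,v12) [-++] → (-1.0647, -1.31236, -0.127336)–(-1.0647, -1.49998, 0)  len=0.2268

Chained into 2 loop(s):
  loop 1: 6 segments, perimeter = 2.2636
  loop 2: 6 segments, perimeter = 2.2636
Total perimeter = 4.527


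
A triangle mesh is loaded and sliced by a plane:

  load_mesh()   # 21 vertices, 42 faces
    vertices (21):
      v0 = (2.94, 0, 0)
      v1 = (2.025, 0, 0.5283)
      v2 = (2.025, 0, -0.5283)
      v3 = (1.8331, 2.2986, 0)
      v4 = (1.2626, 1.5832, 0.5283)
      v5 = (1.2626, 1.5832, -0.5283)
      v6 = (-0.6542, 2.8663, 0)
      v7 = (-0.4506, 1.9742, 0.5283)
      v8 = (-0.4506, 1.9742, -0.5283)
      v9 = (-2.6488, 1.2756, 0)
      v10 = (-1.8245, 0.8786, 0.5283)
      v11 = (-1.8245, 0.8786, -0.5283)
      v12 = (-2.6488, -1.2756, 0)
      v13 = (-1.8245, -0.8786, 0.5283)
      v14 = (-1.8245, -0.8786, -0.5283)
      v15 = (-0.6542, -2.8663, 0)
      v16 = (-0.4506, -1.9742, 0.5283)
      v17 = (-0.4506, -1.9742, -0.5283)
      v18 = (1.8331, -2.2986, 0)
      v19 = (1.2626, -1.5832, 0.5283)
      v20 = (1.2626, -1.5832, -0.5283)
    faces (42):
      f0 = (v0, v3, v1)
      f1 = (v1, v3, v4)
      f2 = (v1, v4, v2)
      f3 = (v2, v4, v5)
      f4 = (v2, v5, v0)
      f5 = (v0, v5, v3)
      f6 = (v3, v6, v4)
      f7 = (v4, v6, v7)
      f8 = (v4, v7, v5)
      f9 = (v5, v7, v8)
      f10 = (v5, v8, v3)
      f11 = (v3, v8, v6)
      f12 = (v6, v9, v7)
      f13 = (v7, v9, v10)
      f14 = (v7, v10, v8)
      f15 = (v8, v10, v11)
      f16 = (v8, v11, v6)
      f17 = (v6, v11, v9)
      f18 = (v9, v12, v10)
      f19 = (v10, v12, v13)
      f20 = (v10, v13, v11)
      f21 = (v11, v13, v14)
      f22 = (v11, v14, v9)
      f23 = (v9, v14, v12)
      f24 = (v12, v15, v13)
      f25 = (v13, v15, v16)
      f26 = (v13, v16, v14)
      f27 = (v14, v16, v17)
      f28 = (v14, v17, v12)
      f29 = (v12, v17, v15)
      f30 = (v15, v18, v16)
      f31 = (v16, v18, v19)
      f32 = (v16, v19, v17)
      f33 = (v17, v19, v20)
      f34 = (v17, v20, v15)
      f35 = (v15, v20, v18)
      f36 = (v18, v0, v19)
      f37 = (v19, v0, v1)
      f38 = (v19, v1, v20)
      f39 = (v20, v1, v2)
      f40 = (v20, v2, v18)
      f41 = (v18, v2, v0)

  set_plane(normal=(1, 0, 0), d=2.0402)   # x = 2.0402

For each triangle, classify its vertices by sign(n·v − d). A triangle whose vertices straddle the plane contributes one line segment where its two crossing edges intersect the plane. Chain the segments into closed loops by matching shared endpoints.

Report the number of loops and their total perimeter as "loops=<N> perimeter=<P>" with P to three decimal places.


loops=1 perimeter=7.758

Straddling triangles (6 of 42):
  (v0,v3,v1) [+--] → (2.0402, 1.86853, 0)–(2.0402, 0, 0.519524)  len=1.9394
  (v2,v5,v0) [--+] → (2.0402, 0.849269, -0.283394)–(2.0402, 0, -0.519524)  len=0.8815
  (v0,v5,v3) [+--] → (2.0402, 0.849269, -0.283394)–(2.0402, 1.86853, 0)  len=1.0579
  (v18,v0,v19) [-+-] → (2.0402, -1.86853, 0)–(2.0402, -0.849269, 0.283394)  len=1.0579
  (v19,v0,v1) [-+-] → (2.0402, -0.849269, 0.283394)–(2.0402, 0, 0.519524)  len=0.8815
  (v18,v2,v0) [--+] → (2.0402, 0, -0.519524)–(2.0402, -1.86853, 0)  len=1.9394

Chained into 1 loop(s):
  loop 1: 6 segments, perimeter = 7.7577
Total perimeter = 7.758


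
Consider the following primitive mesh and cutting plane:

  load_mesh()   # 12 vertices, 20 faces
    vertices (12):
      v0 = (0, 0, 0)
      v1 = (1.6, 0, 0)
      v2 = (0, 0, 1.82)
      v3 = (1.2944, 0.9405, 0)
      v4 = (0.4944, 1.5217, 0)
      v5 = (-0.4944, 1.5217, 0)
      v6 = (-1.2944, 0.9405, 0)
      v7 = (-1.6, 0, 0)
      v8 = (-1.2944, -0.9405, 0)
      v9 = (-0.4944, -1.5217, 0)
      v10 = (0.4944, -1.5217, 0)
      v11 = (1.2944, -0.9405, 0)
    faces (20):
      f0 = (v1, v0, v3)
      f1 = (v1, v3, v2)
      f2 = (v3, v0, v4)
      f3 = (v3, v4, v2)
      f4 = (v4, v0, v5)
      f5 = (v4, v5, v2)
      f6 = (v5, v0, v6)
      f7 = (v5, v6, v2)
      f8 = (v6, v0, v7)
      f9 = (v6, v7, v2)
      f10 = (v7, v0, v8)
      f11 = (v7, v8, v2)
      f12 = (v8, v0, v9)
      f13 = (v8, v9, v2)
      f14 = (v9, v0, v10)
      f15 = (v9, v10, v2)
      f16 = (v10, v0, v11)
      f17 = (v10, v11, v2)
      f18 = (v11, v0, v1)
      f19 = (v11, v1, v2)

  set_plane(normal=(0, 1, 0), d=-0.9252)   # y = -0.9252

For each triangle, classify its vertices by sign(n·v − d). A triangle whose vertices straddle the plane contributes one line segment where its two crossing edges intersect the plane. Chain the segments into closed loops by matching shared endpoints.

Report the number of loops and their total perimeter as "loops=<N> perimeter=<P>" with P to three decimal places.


loops=1 perimeter=5.657

Straddling triangles (10 of 20):
  (v7,v0,v8) [++-] → (-1.27334, -0.9252, 0)–(-1.29937, -0.9252, 0)  len=0.0260
  (v7,v8,v2) [+-+] → (-1.29937, -0.9252, 0)–(-1.27334, -0.9252, 0.0296077)  len=0.0394
  (v8,v0,v9) [-+-] → (-1.27334, -0.9252, 0)–(-0.300597, -0.9252, 0)  len=0.9727
  (v8,v9,v2) [--+] → (-0.300597, -0.9252, 0.713432)–(-1.27334, -0.9252, 0.0296077)  len=1.1891
  (v9,v0,v10) [-+-] → (-0.300597, -0.9252, 0)–(0.300597, -0.9252, 0)  len=0.6012
  (v9,v10,v2) [--+] → (0.300597, -0.9252, 0.713432)–(-0.300597, -0.9252, 0.713432)  len=0.6012
  (v10,v0,v11) [-+-] → (0.300597, -0.9252, 0)–(1.27334, -0.9252, 0)  len=0.9727
  (v10,v11,v2) [--+] → (1.27334, -0.9252, 0.0296077)–(0.300597, -0.9252, 0.713432)  len=1.1891
  (v11,v0,v1) [-++] → (1.27334, -0.9252, 0)–(1.29937, -0.9252, 0)  len=0.0260
  (v11,v1,v2) [-++] → (1.29937, -0.9252, 0)–(1.27334, -0.9252, 0.0296077)  len=0.0394

Chained into 1 loop(s):
  loop 1: 10 segments, perimeter = 5.6569
Total perimeter = 5.657


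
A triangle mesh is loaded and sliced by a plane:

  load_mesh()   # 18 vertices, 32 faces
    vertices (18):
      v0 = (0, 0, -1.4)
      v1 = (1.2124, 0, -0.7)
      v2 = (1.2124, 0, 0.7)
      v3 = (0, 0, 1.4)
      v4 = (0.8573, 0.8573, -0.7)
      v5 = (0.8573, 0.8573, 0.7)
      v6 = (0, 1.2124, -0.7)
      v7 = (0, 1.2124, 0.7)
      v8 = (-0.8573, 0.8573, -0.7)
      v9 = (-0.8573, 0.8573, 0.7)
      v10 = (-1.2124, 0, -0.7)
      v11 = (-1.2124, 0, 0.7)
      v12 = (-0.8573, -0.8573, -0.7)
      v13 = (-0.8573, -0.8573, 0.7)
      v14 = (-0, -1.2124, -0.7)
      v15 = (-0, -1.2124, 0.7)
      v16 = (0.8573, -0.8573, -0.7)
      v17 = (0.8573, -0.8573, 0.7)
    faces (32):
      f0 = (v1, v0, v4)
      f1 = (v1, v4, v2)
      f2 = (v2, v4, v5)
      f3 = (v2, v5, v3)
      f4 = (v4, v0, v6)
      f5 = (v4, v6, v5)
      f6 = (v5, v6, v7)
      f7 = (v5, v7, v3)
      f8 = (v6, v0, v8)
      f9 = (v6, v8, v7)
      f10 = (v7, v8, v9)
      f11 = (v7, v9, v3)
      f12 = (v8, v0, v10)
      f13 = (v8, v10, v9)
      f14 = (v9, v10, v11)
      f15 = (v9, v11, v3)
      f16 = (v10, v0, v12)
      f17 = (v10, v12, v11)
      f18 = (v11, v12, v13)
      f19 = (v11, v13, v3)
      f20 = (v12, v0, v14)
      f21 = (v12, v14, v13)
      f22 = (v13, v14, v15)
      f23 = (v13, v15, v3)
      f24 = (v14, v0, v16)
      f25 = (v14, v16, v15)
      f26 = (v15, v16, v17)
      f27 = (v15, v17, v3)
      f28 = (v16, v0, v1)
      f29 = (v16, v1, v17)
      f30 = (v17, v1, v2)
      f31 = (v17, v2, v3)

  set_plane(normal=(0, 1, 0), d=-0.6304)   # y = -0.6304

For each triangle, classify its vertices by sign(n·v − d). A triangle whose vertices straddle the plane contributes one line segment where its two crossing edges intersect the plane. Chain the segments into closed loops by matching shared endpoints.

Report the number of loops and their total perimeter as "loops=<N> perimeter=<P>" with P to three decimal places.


Straddling triangles (12 of 32):
  (v10,v0,v12) [++-] → (-0.6304, -0.6304, -0.885268)–(-0.951284, -0.6304, -0.7)  len=0.3705
  (v10,v12,v11) [+-+] → (-0.951284, -0.6304, -0.7)–(-0.951284, -0.6304, -0.329465)  len=0.3705
  (v11,v12,v13) [+--] → (-0.951284, -0.6304, -0.329465)–(-0.951284, -0.6304, 0.7)  len=1.0295
  (v11,v13,v3) [+-+] → (-0.951284, -0.6304, 0.7)–(-0.6304, -0.6304, 0.885268)  len=0.3705
  (v12,v0,v14) [-+-] → (-0.6304, -0.6304, -0.885268)–(0, -0.6304, -1.03603)  len=0.6482
  (v13,v15,v3) [--+] → (0, -0.6304, 1.03603)–(-0.6304, -0.6304, 0.885268)  len=0.6482
  (v14,v0,v16) [-+-] → (0, -0.6304, -1.03603)–(0.6304, -0.6304, -0.885268)  len=0.6482
  (v15,v17,v3) [--+] → (0.6304, -0.6304, 0.885268)–(0, -0.6304, 1.03603)  len=0.6482
  (v16,v0,v1) [-++] → (0.6304, -0.6304, -0.885268)–(0.951284, -0.6304, -0.7)  len=0.3705
  (v16,v1,v17) [-+-] → (0.951284, -0.6304, -0.7)–(0.951284, -0.6304, 0.329465)  len=1.0295
  (v17,v1,v2) [-++] → (0.951284, -0.6304, 0.329465)–(0.951284, -0.6304, 0.7)  len=0.3705
  (v17,v2,v3) [-++] → (0.951284, -0.6304, 0.7)–(0.6304, -0.6304, 0.885268)  len=0.3705

Chained into 1 loop(s):
  loop 1: 12 segments, perimeter = 6.8748
Total perimeter = 6.875

loops=1 perimeter=6.875


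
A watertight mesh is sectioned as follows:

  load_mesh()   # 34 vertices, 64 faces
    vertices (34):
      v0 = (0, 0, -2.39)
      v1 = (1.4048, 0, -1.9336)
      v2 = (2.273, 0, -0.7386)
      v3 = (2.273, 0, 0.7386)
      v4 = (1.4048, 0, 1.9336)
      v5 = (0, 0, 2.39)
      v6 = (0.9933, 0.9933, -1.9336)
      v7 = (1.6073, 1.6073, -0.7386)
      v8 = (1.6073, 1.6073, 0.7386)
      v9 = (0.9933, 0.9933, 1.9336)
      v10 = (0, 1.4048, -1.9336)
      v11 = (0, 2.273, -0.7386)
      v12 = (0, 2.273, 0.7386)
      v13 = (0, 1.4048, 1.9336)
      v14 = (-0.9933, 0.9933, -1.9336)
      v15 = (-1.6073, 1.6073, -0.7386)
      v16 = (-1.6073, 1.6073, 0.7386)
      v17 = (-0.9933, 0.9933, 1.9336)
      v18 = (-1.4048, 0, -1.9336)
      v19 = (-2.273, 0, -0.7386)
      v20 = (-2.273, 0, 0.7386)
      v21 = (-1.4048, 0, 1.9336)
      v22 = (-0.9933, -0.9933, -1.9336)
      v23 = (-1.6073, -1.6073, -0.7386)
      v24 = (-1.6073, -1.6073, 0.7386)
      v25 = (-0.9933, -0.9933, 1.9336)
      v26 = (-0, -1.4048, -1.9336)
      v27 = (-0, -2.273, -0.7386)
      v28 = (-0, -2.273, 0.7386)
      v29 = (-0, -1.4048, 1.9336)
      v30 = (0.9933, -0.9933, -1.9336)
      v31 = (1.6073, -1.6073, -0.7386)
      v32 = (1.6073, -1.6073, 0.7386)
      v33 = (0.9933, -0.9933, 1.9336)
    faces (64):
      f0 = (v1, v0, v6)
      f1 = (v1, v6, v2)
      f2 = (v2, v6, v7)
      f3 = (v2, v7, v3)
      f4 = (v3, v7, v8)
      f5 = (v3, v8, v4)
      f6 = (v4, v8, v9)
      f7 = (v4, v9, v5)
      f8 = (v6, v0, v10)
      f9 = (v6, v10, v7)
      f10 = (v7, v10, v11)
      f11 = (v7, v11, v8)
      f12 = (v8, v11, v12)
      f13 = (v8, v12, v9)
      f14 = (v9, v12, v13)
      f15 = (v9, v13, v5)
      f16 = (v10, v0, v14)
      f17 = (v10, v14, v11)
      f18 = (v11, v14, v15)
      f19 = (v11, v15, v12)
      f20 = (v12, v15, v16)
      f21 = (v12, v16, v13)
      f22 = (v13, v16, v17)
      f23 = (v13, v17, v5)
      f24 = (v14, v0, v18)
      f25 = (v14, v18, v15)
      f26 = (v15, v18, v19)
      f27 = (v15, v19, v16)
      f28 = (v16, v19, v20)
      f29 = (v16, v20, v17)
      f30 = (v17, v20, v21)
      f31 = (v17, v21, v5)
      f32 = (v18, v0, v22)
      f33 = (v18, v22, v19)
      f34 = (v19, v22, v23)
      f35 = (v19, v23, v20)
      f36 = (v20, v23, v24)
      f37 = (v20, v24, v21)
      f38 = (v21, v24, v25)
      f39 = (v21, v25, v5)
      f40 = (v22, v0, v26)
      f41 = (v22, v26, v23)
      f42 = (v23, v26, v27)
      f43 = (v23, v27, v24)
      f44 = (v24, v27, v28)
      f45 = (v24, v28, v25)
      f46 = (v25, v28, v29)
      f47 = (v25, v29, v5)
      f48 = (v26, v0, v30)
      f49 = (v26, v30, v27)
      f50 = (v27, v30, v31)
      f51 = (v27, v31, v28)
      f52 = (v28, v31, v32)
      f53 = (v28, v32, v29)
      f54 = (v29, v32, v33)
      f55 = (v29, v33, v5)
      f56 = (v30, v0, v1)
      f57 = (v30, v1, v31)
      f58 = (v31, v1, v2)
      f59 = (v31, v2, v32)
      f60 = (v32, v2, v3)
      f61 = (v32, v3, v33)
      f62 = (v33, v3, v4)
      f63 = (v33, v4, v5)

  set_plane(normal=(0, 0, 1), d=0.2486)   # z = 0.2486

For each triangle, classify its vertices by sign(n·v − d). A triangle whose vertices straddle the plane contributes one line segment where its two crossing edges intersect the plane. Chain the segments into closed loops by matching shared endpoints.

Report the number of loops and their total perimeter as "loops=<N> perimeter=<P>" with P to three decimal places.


Straddling triangles (16 of 64):
  (v2,v7,v3) [--+] → (2.05218, 0.533155, 0.2486)–(2.273, 0, 0.2486)  len=0.5771
  (v3,v7,v8) [+-+] → (2.05218, 0.533155, 0.2486)–(1.6073, 1.6073, 0.2486)  len=1.1626
  (v7,v11,v8) [--+] → (1.07414, 1.82812, 0.2486)–(1.6073, 1.6073, 0.2486)  len=0.5771
  (v8,v11,v12) [+-+] → (1.07414, 1.82812, 0.2486)–(0, 2.273, 0.2486)  len=1.1626
  (v11,v15,v12) [--+] → (-0.533155, 2.05218, 0.2486)–(0, 2.273, 0.2486)  len=0.5771
  (v12,v15,v16) [+-+] → (-0.533155, 2.05218, 0.2486)–(-1.6073, 1.6073, 0.2486)  len=1.1626
  (v15,v19,v16) [--+] → (-1.82812, 1.07414, 0.2486)–(-1.6073, 1.6073, 0.2486)  len=0.5771
  (v16,v19,v20) [+-+] → (-1.82812, 1.07414, 0.2486)–(-2.273, 0, 0.2486)  len=1.1626
  (v19,v23,v20) [--+] → (-2.05218, -0.533155, 0.2486)–(-2.273, 0, 0.2486)  len=0.5771
  (v20,v23,v24) [+-+] → (-2.05218, -0.533155, 0.2486)–(-1.6073, -1.6073, 0.2486)  len=1.1626
  (v23,v27,v24) [--+] → (-1.07414, -1.82812, 0.2486)–(-1.6073, -1.6073, 0.2486)  len=0.5771
  (v24,v27,v28) [+-+] → (-1.07414, -1.82812, 0.2486)–(0, -2.273, 0.2486)  len=1.1626
  (v27,v31,v28) [--+] → (0.533155, -2.05218, 0.2486)–(0, -2.273, 0.2486)  len=0.5771
  (v28,v31,v32) [+-+] → (0.533155, -2.05218, 0.2486)–(1.6073, -1.6073, 0.2486)  len=1.1626
  (v31,v2,v32) [--+] → (1.82812, -1.07414, 0.2486)–(1.6073, -1.6073, 0.2486)  len=0.5771
  (v32,v2,v3) [+-+] → (1.82812, -1.07414, 0.2486)–(2.273, 0, 0.2486)  len=1.1626

Chained into 1 loop(s):
  loop 1: 16 segments, perimeter = 13.9176
Total perimeter = 13.918

loops=1 perimeter=13.918
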